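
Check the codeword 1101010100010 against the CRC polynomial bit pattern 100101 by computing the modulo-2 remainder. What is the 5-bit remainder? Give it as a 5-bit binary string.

Modulo-2 division of 1101010100010 by 100101:
  pos 0: 110101 XOR 100101 = 010000
  pos 1: 100000 XOR 100101 = 000101
  pos 4: 101100 XOR 100101 = 001001
  pos 6: 100101 XOR 100101 = 000000
Remainder = 00000 (zero — the frame passes the CRC check).

00000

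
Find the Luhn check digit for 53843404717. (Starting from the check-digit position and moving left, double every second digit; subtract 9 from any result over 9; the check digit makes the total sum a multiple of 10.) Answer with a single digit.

Partial digits right→left: 7 1 7 4 0 4 3 4 8 3 5
Double every second digit counting from the check-digit position (so the 1st, 3rd, 5th, ... of the partial from the right).
  doubled (with −9 where >9): 5 5 0 6 7 1 → sum 24
  kept as-is: 1 4 4 4 3 → sum 16
Total = 24 + 16 = 40.
Check digit = (10 − (40 mod 10)) mod 10 = 0.

0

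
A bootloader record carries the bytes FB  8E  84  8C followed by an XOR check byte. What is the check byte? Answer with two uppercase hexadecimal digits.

XOR the bytes together:
  start with 0xFB
  0xFB ⊕ 0x8E = 0x75
  0x75 ⊕ 0x84 = 0xF1
  0xF1 ⊕ 0x8C = 0x7D

7D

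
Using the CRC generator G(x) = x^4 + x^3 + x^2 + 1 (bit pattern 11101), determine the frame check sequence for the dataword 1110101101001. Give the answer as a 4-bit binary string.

Append 4 zeros: 11101011010010000. Divide by 11101 (XOR where the leading bit is 1):
  pos 0: 11101 XOR 11101 = 00000
  pos 6: 11010 XOR 11101 = 00111
  pos 8: 11101 XOR 11101 = 00000
Remainder (last 4 bits) = 0000. This is the CRC / FCS.

0000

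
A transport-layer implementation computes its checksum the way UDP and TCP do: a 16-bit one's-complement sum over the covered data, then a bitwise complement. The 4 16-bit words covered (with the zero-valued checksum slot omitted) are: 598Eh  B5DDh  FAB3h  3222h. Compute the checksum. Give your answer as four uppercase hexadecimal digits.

One's-complement addition (fold any carry out of bit 15 back into bit 0):
  0x598E + 0xB5DD = 0x10F6B → wrap carry → 0x0F6C
  0x0F6C + 0xFAB3 = 0x10A1F → wrap carry → 0x0A20
  0x0A20 + 0x3222 = 0x03C42
One's-complement sum = 0x3C42.
Checksum = ~0x3C42 & 0xFFFF = 0xC3BD.

C3BD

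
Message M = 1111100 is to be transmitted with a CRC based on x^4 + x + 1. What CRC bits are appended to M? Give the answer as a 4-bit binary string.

Append 4 zeros: 11111000000. Divide by 10011 (XOR where the leading bit is 1):
  pos 0: 11111 XOR 10011 = 01100
  pos 1: 11000 XOR 10011 = 01011
  pos 2: 10110 XOR 10011 = 00101
  pos 4: 10100 XOR 10011 = 00111
  pos 6: 11100 XOR 10011 = 01111
Remainder (last 4 bits) = 1111. This is the CRC / FCS.

1111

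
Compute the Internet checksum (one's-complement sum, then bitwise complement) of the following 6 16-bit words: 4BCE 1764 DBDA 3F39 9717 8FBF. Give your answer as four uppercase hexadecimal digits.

One's-complement addition (fold any carry out of bit 15 back into bit 0):
  0x4BCE + 0x1764 = 0x06332
  0x6332 + 0xDBDA = 0x13F0C → wrap carry → 0x3F0D
  0x3F0D + 0x3F39 = 0x07E46
  0x7E46 + 0x9717 = 0x1155D → wrap carry → 0x155E
  0x155E + 0x8FBF = 0x0A51D
One's-complement sum = 0xA51D.
Checksum = ~0xA51D & 0xFFFF = 0x5AE2.

5AE2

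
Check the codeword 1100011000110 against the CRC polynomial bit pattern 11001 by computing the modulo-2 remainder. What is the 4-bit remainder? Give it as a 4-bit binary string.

0000

Modulo-2 division of 1100011000110 by 11001:
  pos 0: 11000 XOR 11001 = 00001
  pos 4: 11100 XOR 11001 = 00101
  pos 6: 10101 XOR 11001 = 01100
  pos 7: 11001 XOR 11001 = 00000
Remainder = 0000 (zero — the frame passes the CRC check).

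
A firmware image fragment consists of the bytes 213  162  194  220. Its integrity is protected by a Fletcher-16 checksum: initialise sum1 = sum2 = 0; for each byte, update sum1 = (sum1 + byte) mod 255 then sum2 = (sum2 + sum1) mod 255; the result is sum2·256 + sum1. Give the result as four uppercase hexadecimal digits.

Running sums (mod 255):
  after byte 0 (213): sum1=213, sum2=213
  after byte 1 (162): sum1=120, sum2=78
  after byte 2 (194): sum1=59, sum2=137
  after byte 3 (220): sum1=24, sum2=161
Checksum = sum2·256 + sum1 = 161·256 + 24 = 41240 = 0xA118.

A118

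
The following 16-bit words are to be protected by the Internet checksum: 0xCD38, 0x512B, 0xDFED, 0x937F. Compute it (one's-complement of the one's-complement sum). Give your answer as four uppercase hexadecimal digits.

6E2E

One's-complement addition (fold any carry out of bit 15 back into bit 0):
  0xCD38 + 0x512B = 0x11E63 → wrap carry → 0x1E64
  0x1E64 + 0xDFED = 0x0FE51
  0xFE51 + 0x937F = 0x191D0 → wrap carry → 0x91D1
One's-complement sum = 0x91D1.
Checksum = ~0x91D1 & 0xFFFF = 0x6E2E.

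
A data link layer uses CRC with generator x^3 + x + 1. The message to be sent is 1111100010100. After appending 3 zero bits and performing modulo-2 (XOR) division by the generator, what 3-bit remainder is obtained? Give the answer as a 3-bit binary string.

Append 3 zeros: 1111100010100000. Divide by 1011 (XOR where the leading bit is 1):
  pos 0: 1111 XOR 1011 = 0100
  pos 1: 1001 XOR 1011 = 0010
  pos 3: 1000 XOR 1011 = 0011
  pos 5: 1101 XOR 1011 = 0110
  pos 6: 1100 XOR 1011 = 0111
  pos 7: 1111 XOR 1011 = 0100
  pos 8: 1000 XOR 1011 = 0011
  pos 10: 1100 XOR 1011 = 0111
  pos 11: 1110 XOR 1011 = 0101
  pos 12: 1010 XOR 1011 = 0001
Remainder (last 3 bits) = 001. This is the CRC / FCS.

001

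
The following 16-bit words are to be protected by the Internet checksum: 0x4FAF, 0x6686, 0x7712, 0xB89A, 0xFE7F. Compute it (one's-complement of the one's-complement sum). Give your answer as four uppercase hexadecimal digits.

One's-complement addition (fold any carry out of bit 15 back into bit 0):
  0x4FAF + 0x6686 = 0x0B635
  0xB635 + 0x7712 = 0x12D47 → wrap carry → 0x2D48
  0x2D48 + 0xB89A = 0x0E5E2
  0xE5E2 + 0xFE7F = 0x1E461 → wrap carry → 0xE462
One's-complement sum = 0xE462.
Checksum = ~0xE462 & 0xFFFF = 0x1B9D.

1B9D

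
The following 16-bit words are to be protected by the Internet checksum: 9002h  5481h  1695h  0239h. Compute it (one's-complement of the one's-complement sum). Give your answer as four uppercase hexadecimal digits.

02AE

One's-complement addition (fold any carry out of bit 15 back into bit 0):
  0x9002 + 0x5481 = 0x0E483
  0xE483 + 0x1695 = 0x0FB18
  0xFB18 + 0x0239 = 0x0FD51
One's-complement sum = 0xFD51.
Checksum = ~0xFD51 & 0xFFFF = 0x02AE.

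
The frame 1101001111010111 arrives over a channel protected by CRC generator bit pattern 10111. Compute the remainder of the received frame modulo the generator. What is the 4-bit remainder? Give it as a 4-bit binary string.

Modulo-2 division of 1101001111010111 by 10111:
  pos 0: 11010 XOR 10111 = 01101
  pos 1: 11010 XOR 10111 = 01101
  pos 2: 11011 XOR 10111 = 01100
  pos 3: 11001 XOR 10111 = 01110
  pos 4: 11101 XOR 10111 = 01010
  pos 5: 10101 XOR 10111 = 00010
  pos 8: 10010 XOR 10111 = 00101
  pos 10: 10111 XOR 10111 = 00000
Remainder = 0001 (nonzero — an error is detected).

0001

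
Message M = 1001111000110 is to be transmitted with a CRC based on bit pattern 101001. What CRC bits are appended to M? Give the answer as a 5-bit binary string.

00000

Append 5 zeros: 100111100011000000. Divide by 101001 (XOR where the leading bit is 1):
  pos 0: 100111 XOR 101001 = 001110
  pos 2: 111010 XOR 101001 = 010011
  pos 3: 100110 XOR 101001 = 001111
  pos 5: 111101 XOR 101001 = 010100
  pos 6: 101001 XOR 101001 = 000000
Remainder (last 5 bits) = 00000. This is the CRC / FCS.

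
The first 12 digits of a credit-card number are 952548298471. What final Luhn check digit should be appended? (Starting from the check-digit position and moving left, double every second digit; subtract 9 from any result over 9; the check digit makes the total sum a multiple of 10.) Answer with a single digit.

0

Partial digits right→left: 1 7 4 8 9 2 8 4 5 2 5 9
Double every second digit counting from the check-digit position (so the 1st, 3rd, 5th, ... of the partial from the right).
  doubled (with −9 where >9): 2 8 9 7 1 1 → sum 28
  kept as-is: 7 8 2 4 2 9 → sum 32
Total = 28 + 32 = 60.
Check digit = (10 − (60 mod 10)) mod 10 = 0.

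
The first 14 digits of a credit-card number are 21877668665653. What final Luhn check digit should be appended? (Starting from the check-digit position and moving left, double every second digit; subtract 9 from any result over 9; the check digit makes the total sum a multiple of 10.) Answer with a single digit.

2

Partial digits right→left: 3 5 6 5 6 6 8 6 6 7 7 8 1 2
Double every second digit counting from the check-digit position (so the 1st, 3rd, 5th, ... of the partial from the right).
  doubled (with −9 where >9): 6 3 3 7 3 5 2 → sum 29
  kept as-is: 5 5 6 6 7 8 2 → sum 39
Total = 29 + 39 = 68.
Check digit = (10 − (68 mod 10)) mod 10 = 2.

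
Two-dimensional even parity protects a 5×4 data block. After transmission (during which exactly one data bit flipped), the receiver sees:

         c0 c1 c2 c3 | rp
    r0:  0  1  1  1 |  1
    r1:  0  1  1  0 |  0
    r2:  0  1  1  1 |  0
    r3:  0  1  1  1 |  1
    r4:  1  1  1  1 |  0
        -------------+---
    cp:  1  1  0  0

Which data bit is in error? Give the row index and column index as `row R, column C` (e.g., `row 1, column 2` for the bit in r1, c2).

row 2, column 2

Recompute each row's even parity and compare to rp:
  r0: data parity 1, sent rp 1 → ok
  r1: data parity 0, sent rp 0 → ok
  r2: data parity 1, sent rp 0 → mismatch
  r3: data parity 1, sent rp 1 → ok
  r4: data parity 0, sent rp 0 → ok
Recompute each column's even parity and compare to cp:
  c0: data parity 1, sent cp 1 → ok
  c1: data parity 1, sent cp 1 → ok
  c2: data parity 1, sent cp 0 → mismatch
  c3: data parity 0, sent cp 0 → ok
Exactly one row (r2) and one column (c2) fail → the flipped bit is at their intersection.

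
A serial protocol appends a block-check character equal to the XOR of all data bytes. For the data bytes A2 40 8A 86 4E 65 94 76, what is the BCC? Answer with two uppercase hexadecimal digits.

XOR the bytes together:
  start with 0xA2
  0xA2 ⊕ 0x40 = 0xE2
  0xE2 ⊕ 0x8A = 0x68
  0x68 ⊕ 0x86 = 0xEE
  0xEE ⊕ 0x4E = 0xA0
  0xA0 ⊕ 0x65 = 0xC5
  0xC5 ⊕ 0x94 = 0x51
  0x51 ⊕ 0x76 = 0x27

27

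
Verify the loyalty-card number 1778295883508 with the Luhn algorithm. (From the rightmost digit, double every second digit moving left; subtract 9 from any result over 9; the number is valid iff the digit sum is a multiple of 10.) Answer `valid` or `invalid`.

From the right, keep odd positions and double even positions (subtract 9 from any doubled value over 9):
  doubled (positions 2,4,...): 0 6 7 9 7 5 → sum 34
  kept (positions 1,3,...): 8 5 8 5 2 7 1 → sum 36
Total = 70.
70 mod 10 = 0, so the number is valid.

valid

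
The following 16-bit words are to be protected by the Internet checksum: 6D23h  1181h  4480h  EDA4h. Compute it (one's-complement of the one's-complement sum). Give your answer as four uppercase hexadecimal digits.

One's-complement addition (fold any carry out of bit 15 back into bit 0):
  0x6D23 + 0x1181 = 0x07EA4
  0x7EA4 + 0x4480 = 0x0C324
  0xC324 + 0xEDA4 = 0x1B0C8 → wrap carry → 0xB0C9
One's-complement sum = 0xB0C9.
Checksum = ~0xB0C9 & 0xFFFF = 0x4F36.

4F36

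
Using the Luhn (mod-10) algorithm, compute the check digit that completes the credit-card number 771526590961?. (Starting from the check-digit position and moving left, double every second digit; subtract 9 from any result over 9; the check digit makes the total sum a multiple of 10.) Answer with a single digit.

0

Partial digits right→left: 1 6 9 0 9 5 6 2 5 1 7 7
Double every second digit counting from the check-digit position (so the 1st, 3rd, 5th, ... of the partial from the right).
  doubled (with −9 where >9): 2 9 9 3 1 5 → sum 29
  kept as-is: 6 0 5 2 1 7 → sum 21
Total = 29 + 21 = 50.
Check digit = (10 − (50 mod 10)) mod 10 = 0.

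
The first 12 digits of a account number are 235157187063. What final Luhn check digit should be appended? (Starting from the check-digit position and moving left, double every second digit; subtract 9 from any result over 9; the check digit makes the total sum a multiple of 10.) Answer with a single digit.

8

Partial digits right→left: 3 6 0 7 8 1 7 5 1 5 3 2
Double every second digit counting from the check-digit position (so the 1st, 3rd, 5th, ... of the partial from the right).
  doubled (with −9 where >9): 6 0 7 5 2 6 → sum 26
  kept as-is: 6 7 1 5 5 2 → sum 26
Total = 26 + 26 = 52.
Check digit = (10 − (52 mod 10)) mod 10 = 8.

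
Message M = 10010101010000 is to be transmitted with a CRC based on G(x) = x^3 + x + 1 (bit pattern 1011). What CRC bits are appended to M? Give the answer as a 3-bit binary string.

Append 3 zeros: 10010101010000000. Divide by 1011 (XOR where the leading bit is 1):
  pos 0: 1001 XOR 1011 = 0010
  pos 2: 1001 XOR 1011 = 0010
  pos 4: 1001 XOR 1011 = 0010
  pos 6: 1001 XOR 1011 = 0010
  pos 8: 1000 XOR 1011 = 0011
  pos 10: 1100 XOR 1011 = 0111
  pos 11: 1110 XOR 1011 = 0101
  pos 12: 1010 XOR 1011 = 0001
Remainder (last 3 bits) = 010. This is the CRC / FCS.

010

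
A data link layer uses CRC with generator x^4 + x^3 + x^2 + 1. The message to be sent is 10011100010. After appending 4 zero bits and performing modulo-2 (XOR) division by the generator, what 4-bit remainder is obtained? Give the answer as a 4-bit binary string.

Append 4 zeros: 100111000100000. Divide by 11101 (XOR where the leading bit is 1):
  pos 0: 10011 XOR 11101 = 01110
  pos 1: 11101 XOR 11101 = 00000
  pos 9: 10000 XOR 11101 = 01101
  pos 10: 11010 XOR 11101 = 00111
Remainder (last 4 bits) = 0111. This is the CRC / FCS.

0111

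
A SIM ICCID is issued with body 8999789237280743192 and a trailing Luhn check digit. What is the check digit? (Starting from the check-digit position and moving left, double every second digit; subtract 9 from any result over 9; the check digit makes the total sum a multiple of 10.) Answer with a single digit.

Partial digits right→left: 2 9 1 3 4 7 0 8 2 7 3 2 9 8 7 9 9 9 8
Double every second digit counting from the check-digit position (so the 1st, 3rd, 5th, ... of the partial from the right).
  doubled (with −9 where >9): 4 2 8 0 4 6 9 5 9 7 → sum 54
  kept as-is: 9 3 7 8 7 2 8 9 9 → sum 62
Total = 54 + 62 = 116.
Check digit = (10 − (116 mod 10)) mod 10 = 4.

4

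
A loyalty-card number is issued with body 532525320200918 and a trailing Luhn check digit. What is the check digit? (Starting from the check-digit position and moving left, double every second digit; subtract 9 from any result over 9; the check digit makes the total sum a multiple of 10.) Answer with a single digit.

Partial digits right→left: 8 1 9 0 0 2 0 2 3 5 2 5 2 3 5
Double every second digit counting from the check-digit position (so the 1st, 3rd, 5th, ... of the partial from the right).
  doubled (with −9 where >9): 7 9 0 0 6 4 4 1 → sum 31
  kept as-is: 1 0 2 2 5 5 3 → sum 18
Total = 31 + 18 = 49.
Check digit = (10 − (49 mod 10)) mod 10 = 1.

1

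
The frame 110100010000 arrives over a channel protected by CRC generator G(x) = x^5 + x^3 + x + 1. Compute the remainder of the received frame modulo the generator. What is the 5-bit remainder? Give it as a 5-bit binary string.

Modulo-2 division of 110100010000 by 101011:
  pos 0: 110100 XOR 101011 = 011111
  pos 1: 111110 XOR 101011 = 010101
  pos 2: 101011 XOR 101011 = 000000
Remainder = 00000 (zero — the frame passes the CRC check).

00000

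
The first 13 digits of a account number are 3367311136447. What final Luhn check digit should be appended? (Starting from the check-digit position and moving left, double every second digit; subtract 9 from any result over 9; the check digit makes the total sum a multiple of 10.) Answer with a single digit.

2

Partial digits right→left: 7 4 4 6 3 1 1 1 3 7 6 3 3
Double every second digit counting from the check-digit position (so the 1st, 3rd, 5th, ... of the partial from the right).
  doubled (with −9 where >9): 5 8 6 2 6 3 6 → sum 36
  kept as-is: 4 6 1 1 7 3 → sum 22
Total = 36 + 22 = 58.
Check digit = (10 − (58 mod 10)) mod 10 = 2.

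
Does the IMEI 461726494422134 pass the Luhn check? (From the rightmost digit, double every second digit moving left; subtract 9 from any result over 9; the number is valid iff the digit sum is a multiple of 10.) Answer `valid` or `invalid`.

valid

From the right, keep odd positions and double even positions (subtract 9 from any doubled value over 9):
  doubled (positions 2,4,...): 6 4 8 9 3 5 3 → sum 38
  kept (positions 1,3,...): 4 1 2 4 4 2 1 4 → sum 22
Total = 60.
60 mod 10 = 0, so the number is valid.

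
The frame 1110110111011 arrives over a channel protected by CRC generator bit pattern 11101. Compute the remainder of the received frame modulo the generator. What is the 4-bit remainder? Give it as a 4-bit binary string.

Modulo-2 division of 1110110111011 by 11101:
  pos 0: 11101 XOR 11101 = 00000
  pos 5: 10111 XOR 11101 = 01010
  pos 6: 10100 XOR 11101 = 01001
  pos 7: 10011 XOR 11101 = 01110
  pos 8: 11101 XOR 11101 = 00000
Remainder = 0000 (zero — the frame passes the CRC check).

0000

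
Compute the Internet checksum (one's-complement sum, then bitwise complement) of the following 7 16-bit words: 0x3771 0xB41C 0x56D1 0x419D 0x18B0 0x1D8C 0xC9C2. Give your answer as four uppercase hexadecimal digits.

One's-complement addition (fold any carry out of bit 15 back into bit 0):
  0x3771 + 0xB41C = 0x0EB8D
  0xEB8D + 0x56D1 = 0x1425E → wrap carry → 0x425F
  0x425F + 0x419D = 0x083FC
  0x83FC + 0x18B0 = 0x09CAC
  0x9CAC + 0x1D8C = 0x0BA38
  0xBA38 + 0xC9C2 = 0x183FA → wrap carry → 0x83FB
One's-complement sum = 0x83FB.
Checksum = ~0x83FB & 0xFFFF = 0x7C04.

7C04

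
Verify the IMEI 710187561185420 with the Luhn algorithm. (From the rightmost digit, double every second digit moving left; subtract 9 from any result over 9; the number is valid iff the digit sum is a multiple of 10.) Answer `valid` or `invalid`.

From the right, keep odd positions and double even positions (subtract 9 from any doubled value over 9):
  doubled (positions 2,4,...): 4 1 2 3 5 2 2 → sum 19
  kept (positions 1,3,...): 0 4 8 1 5 8 0 7 → sum 33
Total = 52.
52 mod 10 = 2, so the number is invalid.

invalid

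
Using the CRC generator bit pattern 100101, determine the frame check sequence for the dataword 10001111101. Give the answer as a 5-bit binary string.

01111

Append 5 zeros: 1000111110100000. Divide by 100101 (XOR where the leading bit is 1):
  pos 0: 100011 XOR 100101 = 000110
  pos 3: 110111 XOR 100101 = 010010
  pos 4: 100100 XOR 100101 = 000001
  pos 9: 110000 XOR 100101 = 010101
  pos 10: 101010 XOR 100101 = 001111
Remainder (last 5 bits) = 01111. This is the CRC / FCS.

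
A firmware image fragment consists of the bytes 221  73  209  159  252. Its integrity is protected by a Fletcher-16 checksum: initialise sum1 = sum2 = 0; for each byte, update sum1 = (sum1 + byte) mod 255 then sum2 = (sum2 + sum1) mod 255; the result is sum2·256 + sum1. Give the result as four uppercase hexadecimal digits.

Running sums (mod 255):
  after byte 0 (221): sum1=221, sum2=221
  after byte 1 (73): sum1=39, sum2=5
  after byte 2 (209): sum1=248, sum2=253
  after byte 3 (159): sum1=152, sum2=150
  after byte 4 (252): sum1=149, sum2=44
Checksum = sum2·256 + sum1 = 44·256 + 149 = 11413 = 0x2C95.

2C95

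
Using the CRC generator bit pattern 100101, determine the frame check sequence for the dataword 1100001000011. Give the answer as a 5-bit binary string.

00000

Append 5 zeros: 110000100001100000. Divide by 100101 (XOR where the leading bit is 1):
  pos 0: 110000 XOR 100101 = 010101
  pos 1: 101011 XOR 100101 = 001110
  pos 3: 111000 XOR 100101 = 011101
  pos 4: 111010 XOR 100101 = 011111
  pos 5: 111110 XOR 100101 = 011011
  pos 6: 110111 XOR 100101 = 010010
  pos 7: 100101 XOR 100101 = 000000
Remainder (last 5 bits) = 00000. This is the CRC / FCS.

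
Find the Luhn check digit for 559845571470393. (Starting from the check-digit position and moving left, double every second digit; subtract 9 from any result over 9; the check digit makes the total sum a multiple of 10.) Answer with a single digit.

4

Partial digits right→left: 3 9 3 0 7 4 1 7 5 5 4 8 9 5 5
Double every second digit counting from the check-digit position (so the 1st, 3rd, 5th, ... of the partial from the right).
  doubled (with −9 where >9): 6 6 5 2 1 8 9 1 → sum 38
  kept as-is: 9 0 4 7 5 8 5 → sum 38
Total = 38 + 38 = 76.
Check digit = (10 − (76 mod 10)) mod 10 = 4.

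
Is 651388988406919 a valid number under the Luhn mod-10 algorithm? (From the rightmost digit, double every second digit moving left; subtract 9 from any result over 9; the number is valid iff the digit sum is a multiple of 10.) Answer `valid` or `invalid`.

From the right, keep odd positions and double even positions (subtract 9 from any doubled value over 9):
  doubled (positions 2,4,...): 2 3 8 7 7 6 1 → sum 34
  kept (positions 1,3,...): 9 9 0 8 9 8 1 6 → sum 50
Total = 84.
84 mod 10 = 4, so the number is invalid.

invalid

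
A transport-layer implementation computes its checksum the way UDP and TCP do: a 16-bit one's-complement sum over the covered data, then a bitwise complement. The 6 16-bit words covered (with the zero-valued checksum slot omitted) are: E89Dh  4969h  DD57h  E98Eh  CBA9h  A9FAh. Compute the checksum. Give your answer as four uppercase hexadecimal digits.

One's-complement addition (fold any carry out of bit 15 back into bit 0):
  0xE89D + 0x4969 = 0x13206 → wrap carry → 0x3207
  0x3207 + 0xDD57 = 0x10F5E → wrap carry → 0x0F5F
  0x0F5F + 0xE98E = 0x0F8ED
  0xF8ED + 0xCBA9 = 0x1C496 → wrap carry → 0xC497
  0xC497 + 0xA9FA = 0x16E91 → wrap carry → 0x6E92
One's-complement sum = 0x6E92.
Checksum = ~0x6E92 & 0xFFFF = 0x916D.

916D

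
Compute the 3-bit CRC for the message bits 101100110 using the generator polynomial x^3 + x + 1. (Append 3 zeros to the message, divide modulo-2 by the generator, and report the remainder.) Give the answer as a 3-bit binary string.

001

Append 3 zeros: 101100110000. Divide by 1011 (XOR where the leading bit is 1):
  pos 0: 1011 XOR 1011 = 0000
  pos 6: 1100 XOR 1011 = 0111
  pos 7: 1110 XOR 1011 = 0101
  pos 8: 1010 XOR 1011 = 0001
Remainder (last 3 bits) = 001. This is the CRC / FCS.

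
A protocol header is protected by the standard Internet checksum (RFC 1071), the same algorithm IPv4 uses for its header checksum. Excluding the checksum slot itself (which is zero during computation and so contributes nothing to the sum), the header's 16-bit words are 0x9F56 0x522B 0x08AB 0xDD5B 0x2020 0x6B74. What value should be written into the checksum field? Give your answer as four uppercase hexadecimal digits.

9CE2

One's-complement addition (fold any carry out of bit 15 back into bit 0):
  0x9F56 + 0x522B = 0x0F181
  0xF181 + 0x08AB = 0x0FA2C
  0xFA2C + 0xDD5B = 0x1D787 → wrap carry → 0xD788
  0xD788 + 0x2020 = 0x0F7A8
  0xF7A8 + 0x6B74 = 0x1631C → wrap carry → 0x631D
One's-complement sum = 0x631D.
Checksum = ~0x631D & 0xFFFF = 0x9CE2.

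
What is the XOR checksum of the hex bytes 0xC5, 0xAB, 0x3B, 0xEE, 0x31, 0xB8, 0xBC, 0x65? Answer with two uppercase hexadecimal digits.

EB

XOR the bytes together:
  start with 0xC5
  0xC5 ⊕ 0xAB = 0x6E
  0x6E ⊕ 0x3B = 0x55
  0x55 ⊕ 0xEE = 0xBB
  0xBB ⊕ 0x31 = 0x8A
  0x8A ⊕ 0xB8 = 0x32
  0x32 ⊕ 0xBC = 0x8E
  0x8E ⊕ 0x65 = 0xEB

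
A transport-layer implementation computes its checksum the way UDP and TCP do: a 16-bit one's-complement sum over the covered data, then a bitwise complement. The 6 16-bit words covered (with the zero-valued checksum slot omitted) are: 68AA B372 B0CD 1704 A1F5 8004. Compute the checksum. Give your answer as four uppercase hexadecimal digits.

FA16

One's-complement addition (fold any carry out of bit 15 back into bit 0):
  0x68AA + 0xB372 = 0x11C1C → wrap carry → 0x1C1D
  0x1C1D + 0xB0CD = 0x0CCEA
  0xCCEA + 0x1704 = 0x0E3EE
  0xE3EE + 0xA1F5 = 0x185E3 → wrap carry → 0x85E4
  0x85E4 + 0x8004 = 0x105E8 → wrap carry → 0x05E9
One's-complement sum = 0x05E9.
Checksum = ~0x05E9 & 0xFFFF = 0xFA16.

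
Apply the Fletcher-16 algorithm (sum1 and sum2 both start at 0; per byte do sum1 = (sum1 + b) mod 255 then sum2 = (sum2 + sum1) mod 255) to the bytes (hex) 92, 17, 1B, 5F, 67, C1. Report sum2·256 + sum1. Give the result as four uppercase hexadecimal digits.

FD4D

Running sums (mod 255):
  after byte 0 (92): sum1=146, sum2=146
  after byte 1 (17): sum1=169, sum2=60
  after byte 2 (1B): sum1=196, sum2=1
  after byte 3 (5F): sum1=36, sum2=37
  after byte 4 (67): sum1=139, sum2=176
  after byte 5 (C1): sum1=77, sum2=253
Checksum = sum2·256 + sum1 = 253·256 + 77 = 64845 = 0xFD4D.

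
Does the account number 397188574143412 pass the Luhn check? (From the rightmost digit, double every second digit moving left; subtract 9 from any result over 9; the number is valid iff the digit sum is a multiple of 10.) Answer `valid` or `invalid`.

From the right, keep odd positions and double even positions (subtract 9 from any doubled value over 9):
  doubled (positions 2,4,...): 2 6 2 5 7 2 9 → sum 33
  kept (positions 1,3,...): 2 4 4 4 5 8 7 3 → sum 37
Total = 70.
70 mod 10 = 0, so the number is valid.

valid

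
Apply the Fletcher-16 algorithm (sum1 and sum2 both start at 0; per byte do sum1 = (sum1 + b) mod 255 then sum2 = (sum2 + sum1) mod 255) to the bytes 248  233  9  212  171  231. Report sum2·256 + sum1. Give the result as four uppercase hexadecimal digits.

Running sums (mod 255):
  after byte 0 (248): sum1=248, sum2=248
  after byte 1 (233): sum1=226, sum2=219
  after byte 2 (9): sum1=235, sum2=199
  after byte 3 (212): sum1=192, sum2=136
  after byte 4 (171): sum1=108, sum2=244
  after byte 5 (231): sum1=84, sum2=73
Checksum = sum2·256 + sum1 = 73·256 + 84 = 18772 = 0x4954.

4954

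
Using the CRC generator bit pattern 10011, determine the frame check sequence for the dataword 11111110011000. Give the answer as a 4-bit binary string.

1100

Append 4 zeros: 111111100110000000. Divide by 10011 (XOR where the leading bit is 1):
  pos 0: 11111 XOR 10011 = 01100
  pos 1: 11001 XOR 10011 = 01010
  pos 2: 10101 XOR 10011 = 00110
  pos 4: 11000 XOR 10011 = 01011
  pos 5: 10111 XOR 10011 = 00100
  pos 7: 10010 XOR 10011 = 00001
  pos 11: 10000 XOR 10011 = 00011
Remainder (last 4 bits) = 1100. This is the CRC / FCS.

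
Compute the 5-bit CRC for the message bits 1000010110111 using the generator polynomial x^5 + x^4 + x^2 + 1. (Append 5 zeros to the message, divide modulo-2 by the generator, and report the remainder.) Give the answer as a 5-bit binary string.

Append 5 zeros: 100001011011100000. Divide by 110101 (XOR where the leading bit is 1):
  pos 0: 100001 XOR 110101 = 010100
  pos 1: 101000 XOR 110101 = 011101
  pos 2: 111011 XOR 110101 = 001110
  pos 4: 111010 XOR 110101 = 001111
  pos 6: 111111 XOR 110101 = 001010
  pos 8: 101010 XOR 110101 = 011111
  pos 9: 111110 XOR 110101 = 001011
  pos 11: 101100 XOR 110101 = 011001
  pos 12: 110010 XOR 110101 = 000111
Remainder (last 5 bits) = 00111. This is the CRC / FCS.

00111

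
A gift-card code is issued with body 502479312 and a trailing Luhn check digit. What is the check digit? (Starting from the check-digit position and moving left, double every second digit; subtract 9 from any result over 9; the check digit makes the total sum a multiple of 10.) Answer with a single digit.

6

Partial digits right→left: 2 1 3 9 7 4 2 0 5
Double every second digit counting from the check-digit position (so the 1st, 3rd, 5th, ... of the partial from the right).
  doubled (with −9 where >9): 4 6 5 4 1 → sum 20
  kept as-is: 1 9 4 0 → sum 14
Total = 20 + 14 = 34.
Check digit = (10 − (34 mod 10)) mod 10 = 6.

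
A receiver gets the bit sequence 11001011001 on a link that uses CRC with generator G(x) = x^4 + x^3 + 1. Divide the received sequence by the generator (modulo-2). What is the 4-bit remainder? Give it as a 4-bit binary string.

0000

Modulo-2 division of 11001011001 by 11001:
  pos 0: 11001 XOR 11001 = 00000
  pos 6: 11001 XOR 11001 = 00000
Remainder = 0000 (zero — the frame passes the CRC check).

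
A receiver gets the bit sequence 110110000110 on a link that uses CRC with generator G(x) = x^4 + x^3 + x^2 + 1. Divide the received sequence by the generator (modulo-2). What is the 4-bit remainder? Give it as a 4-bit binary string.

Modulo-2 division of 110110000110 by 11101:
  pos 0: 11011 XOR 11101 = 00110
  pos 2: 11000 XOR 11101 = 00101
  pos 4: 10100 XOR 11101 = 01001
  pos 5: 10011 XOR 11101 = 01110
  pos 6: 11101 XOR 11101 = 00000
Remainder = 0000 (zero — the frame passes the CRC check).

0000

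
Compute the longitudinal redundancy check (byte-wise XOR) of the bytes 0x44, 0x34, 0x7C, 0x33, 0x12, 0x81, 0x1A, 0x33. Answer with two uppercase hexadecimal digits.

XOR the bytes together:
  start with 0x44
  0x44 ⊕ 0x34 = 0x70
  0x70 ⊕ 0x7C = 0x0C
  0x0C ⊕ 0x33 = 0x3F
  0x3F ⊕ 0x12 = 0x2D
  0x2D ⊕ 0x81 = 0xAC
  0xAC ⊕ 0x1A = 0xB6
  0xB6 ⊕ 0x33 = 0x85

85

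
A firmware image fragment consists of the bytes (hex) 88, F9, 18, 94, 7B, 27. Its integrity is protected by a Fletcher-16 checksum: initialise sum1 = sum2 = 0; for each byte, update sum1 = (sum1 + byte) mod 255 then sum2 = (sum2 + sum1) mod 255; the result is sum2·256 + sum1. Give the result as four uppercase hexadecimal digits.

Running sums (mod 255):
  after byte 0 (88): sum1=136, sum2=136
  after byte 1 (F9): sum1=130, sum2=11
  after byte 2 (18): sum1=154, sum2=165
  after byte 3 (94): sum1=47, sum2=212
  after byte 4 (7B): sum1=170, sum2=127
  after byte 5 (27): sum1=209, sum2=81
Checksum = sum2·256 + sum1 = 81·256 + 209 = 20945 = 0x51D1.

51D1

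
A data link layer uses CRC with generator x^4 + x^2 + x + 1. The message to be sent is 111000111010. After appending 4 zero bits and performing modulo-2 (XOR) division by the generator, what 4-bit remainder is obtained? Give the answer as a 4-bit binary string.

0001

Append 4 zeros: 1110001110100000. Divide by 10111 (XOR where the leading bit is 1):
  pos 0: 11100 XOR 10111 = 01011
  pos 1: 10110 XOR 10111 = 00001
  pos 5: 11110 XOR 10111 = 01001
  pos 6: 10011 XOR 10111 = 00100
  pos 8: 10000 XOR 10111 = 00111
  pos 10: 11100 XOR 10111 = 01011
  pos 11: 10110 XOR 10111 = 00001
Remainder (last 4 bits) = 0001. This is the CRC / FCS.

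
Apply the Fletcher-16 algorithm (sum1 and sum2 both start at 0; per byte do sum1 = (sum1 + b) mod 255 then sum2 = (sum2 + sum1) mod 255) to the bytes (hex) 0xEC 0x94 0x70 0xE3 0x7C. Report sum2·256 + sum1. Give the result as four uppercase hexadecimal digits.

Running sums (mod 255):
  after byte 0 (0xEC): sum1=236, sum2=236
  after byte 1 (0x94): sum1=129, sum2=110
  after byte 2 (0x70): sum1=241, sum2=96
  after byte 3 (0xE3): sum1=213, sum2=54
  after byte 4 (0x7C): sum1=82, sum2=136
Checksum = sum2·256 + sum1 = 136·256 + 82 = 34898 = 0x8852.

8852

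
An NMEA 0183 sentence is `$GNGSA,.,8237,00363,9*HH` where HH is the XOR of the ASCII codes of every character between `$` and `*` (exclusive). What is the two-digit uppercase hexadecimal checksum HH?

73

XOR the ASCII codes of the payload characters:
  'G' = 0x47 → acc = 0x47
  'N' = 0x4E → acc = 0x09
  'G' = 0x47 → acc = 0x4E
  'S' = 0x53 → acc = 0x1D
  'A' = 0x41 → acc = 0x5C
  ',' = 0x2C → acc = 0x70
  '.' = 0x2E → acc = 0x5E
  ',' = 0x2C → acc = 0x72
  '8' = 0x38 → acc = 0x4A
  '2' = 0x32 → acc = 0x78
  '3' = 0x33 → acc = 0x4B
  '7' = 0x37 → acc = 0x7C
  ',' = 0x2C → acc = 0x50
  '0' = 0x30 → acc = 0x60
  '0' = 0x30 → acc = 0x50
  '3' = 0x33 → acc = 0x63
  '6' = 0x36 → acc = 0x55
  '3' = 0x33 → acc = 0x66
  ',' = 0x2C → acc = 0x4A
  '9' = 0x39 → acc = 0x73
Checksum = 0x73.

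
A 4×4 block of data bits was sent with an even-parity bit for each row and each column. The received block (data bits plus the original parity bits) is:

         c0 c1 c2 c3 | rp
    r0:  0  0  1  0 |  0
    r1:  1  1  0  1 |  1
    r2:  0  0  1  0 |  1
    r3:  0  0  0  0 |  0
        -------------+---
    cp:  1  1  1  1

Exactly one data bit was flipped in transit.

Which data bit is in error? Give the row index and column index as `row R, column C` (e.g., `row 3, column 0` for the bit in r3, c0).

Recompute each row's even parity and compare to rp:
  r0: data parity 1, sent rp 0 → mismatch
  r1: data parity 1, sent rp 1 → ok
  r2: data parity 1, sent rp 1 → ok
  r3: data parity 0, sent rp 0 → ok
Recompute each column's even parity and compare to cp:
  c0: data parity 1, sent cp 1 → ok
  c1: data parity 1, sent cp 1 → ok
  c2: data parity 0, sent cp 1 → mismatch
  c3: data parity 1, sent cp 1 → ok
Exactly one row (r0) and one column (c2) fail → the flipped bit is at their intersection.

row 0, column 2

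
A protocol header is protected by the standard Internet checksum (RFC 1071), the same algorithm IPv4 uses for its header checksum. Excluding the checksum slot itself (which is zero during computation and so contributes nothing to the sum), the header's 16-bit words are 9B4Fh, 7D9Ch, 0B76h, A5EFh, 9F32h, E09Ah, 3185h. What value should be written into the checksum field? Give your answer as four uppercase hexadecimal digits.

One's-complement addition (fold any carry out of bit 15 back into bit 0):
  0x9B4F + 0x7D9C = 0x118EB → wrap carry → 0x18EC
  0x18EC + 0x0B76 = 0x02462
  0x2462 + 0xA5EF = 0x0CA51
  0xCA51 + 0x9F32 = 0x16983 → wrap carry → 0x6984
  0x6984 + 0xE09A = 0x14A1E → wrap carry → 0x4A1F
  0x4A1F + 0x3185 = 0x07BA4
One's-complement sum = 0x7BA4.
Checksum = ~0x7BA4 & 0xFFFF = 0x845B.

845B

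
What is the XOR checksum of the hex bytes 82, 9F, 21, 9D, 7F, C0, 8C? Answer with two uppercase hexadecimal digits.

92

XOR the bytes together:
  start with 0x82
  0x82 ⊕ 0x9F = 0x1D
  0x1D ⊕ 0x21 = 0x3C
  0x3C ⊕ 0x9D = 0xA1
  0xA1 ⊕ 0x7F = 0xDE
  0xDE ⊕ 0xC0 = 0x1E
  0x1E ⊕ 0x8C = 0x92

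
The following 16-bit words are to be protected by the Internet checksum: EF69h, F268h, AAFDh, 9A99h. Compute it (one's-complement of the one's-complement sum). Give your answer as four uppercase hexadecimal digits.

D895

One's-complement addition (fold any carry out of bit 15 back into bit 0):
  0xEF69 + 0xF268 = 0x1E1D1 → wrap carry → 0xE1D2
  0xE1D2 + 0xAAFD = 0x18CCF → wrap carry → 0x8CD0
  0x8CD0 + 0x9A99 = 0x12769 → wrap carry → 0x276A
One's-complement sum = 0x276A.
Checksum = ~0x276A & 0xFFFF = 0xD895.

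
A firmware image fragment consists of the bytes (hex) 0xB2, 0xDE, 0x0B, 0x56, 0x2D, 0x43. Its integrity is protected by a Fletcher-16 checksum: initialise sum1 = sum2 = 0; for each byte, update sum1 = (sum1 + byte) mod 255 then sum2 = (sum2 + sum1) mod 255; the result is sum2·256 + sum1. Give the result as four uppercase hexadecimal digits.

Running sums (mod 255):
  after byte 0 (0xB2): sum1=178, sum2=178
  after byte 1 (0xDE): sum1=145, sum2=68
  after byte 2 (0x0B): sum1=156, sum2=224
  after byte 3 (0x56): sum1=242, sum2=211
  after byte 4 (0x2D): sum1=32, sum2=243
  after byte 5 (0x43): sum1=99, sum2=87
Checksum = sum2·256 + sum1 = 87·256 + 99 = 22371 = 0x5763.

5763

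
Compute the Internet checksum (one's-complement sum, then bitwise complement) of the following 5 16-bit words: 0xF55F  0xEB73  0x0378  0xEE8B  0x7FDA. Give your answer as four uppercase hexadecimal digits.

One's-complement addition (fold any carry out of bit 15 back into bit 0):
  0xF55F + 0xEB73 = 0x1E0D2 → wrap carry → 0xE0D3
  0xE0D3 + 0x0378 = 0x0E44B
  0xE44B + 0xEE8B = 0x1D2D6 → wrap carry → 0xD2D7
  0xD2D7 + 0x7FDA = 0x152B1 → wrap carry → 0x52B2
One's-complement sum = 0x52B2.
Checksum = ~0x52B2 & 0xFFFF = 0xAD4D.

AD4D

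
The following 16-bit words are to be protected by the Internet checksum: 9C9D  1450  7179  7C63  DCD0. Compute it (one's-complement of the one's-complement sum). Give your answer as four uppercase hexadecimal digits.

8464

One's-complement addition (fold any carry out of bit 15 back into bit 0):
  0x9C9D + 0x1450 = 0x0B0ED
  0xB0ED + 0x7179 = 0x12266 → wrap carry → 0x2267
  0x2267 + 0x7C63 = 0x09ECA
  0x9ECA + 0xDCD0 = 0x17B9A → wrap carry → 0x7B9B
One's-complement sum = 0x7B9B.
Checksum = ~0x7B9B & 0xFFFF = 0x8464.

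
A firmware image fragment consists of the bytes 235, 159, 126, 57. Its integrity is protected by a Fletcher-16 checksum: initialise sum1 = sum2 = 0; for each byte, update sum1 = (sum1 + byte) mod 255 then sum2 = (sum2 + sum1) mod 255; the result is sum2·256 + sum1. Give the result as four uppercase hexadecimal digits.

Running sums (mod 255):
  after byte 0 (235): sum1=235, sum2=235
  after byte 1 (159): sum1=139, sum2=119
  after byte 2 (126): sum1=10, sum2=129
  after byte 3 (57): sum1=67, sum2=196
Checksum = sum2·256 + sum1 = 196·256 + 67 = 50243 = 0xC443.

C443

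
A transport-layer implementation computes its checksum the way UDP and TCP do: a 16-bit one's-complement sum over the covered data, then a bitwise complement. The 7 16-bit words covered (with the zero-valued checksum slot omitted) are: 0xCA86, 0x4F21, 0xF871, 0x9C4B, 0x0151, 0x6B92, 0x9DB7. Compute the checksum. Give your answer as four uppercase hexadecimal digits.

One's-complement addition (fold any carry out of bit 15 back into bit 0):
  0xCA86 + 0x4F21 = 0x119A7 → wrap carry → 0x19A8
  0x19A8 + 0xF871 = 0x11219 → wrap carry → 0x121A
  0x121A + 0x9C4B = 0x0AE65
  0xAE65 + 0x0151 = 0x0AFB6
  0xAFB6 + 0x6B92 = 0x11B48 → wrap carry → 0x1B49
  0x1B49 + 0x9DB7 = 0x0B900
One's-complement sum = 0xB900.
Checksum = ~0xB900 & 0xFFFF = 0x46FF.

46FF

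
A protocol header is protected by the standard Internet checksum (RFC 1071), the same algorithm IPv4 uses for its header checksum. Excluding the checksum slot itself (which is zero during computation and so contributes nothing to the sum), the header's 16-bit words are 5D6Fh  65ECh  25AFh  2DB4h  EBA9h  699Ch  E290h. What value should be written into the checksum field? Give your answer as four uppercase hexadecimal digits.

One's-complement addition (fold any carry out of bit 15 back into bit 0):
  0x5D6F + 0x65EC = 0x0C35B
  0xC35B + 0x25AF = 0x0E90A
  0xE90A + 0x2DB4 = 0x116BE → wrap carry → 0x16BF
  0x16BF + 0xEBA9 = 0x10268 → wrap carry → 0x0269
  0x0269 + 0x699C = 0x06C05
  0x6C05 + 0xE290 = 0x14E95 → wrap carry → 0x4E96
One's-complement sum = 0x4E96.
Checksum = ~0x4E96 & 0xFFFF = 0xB169.

B169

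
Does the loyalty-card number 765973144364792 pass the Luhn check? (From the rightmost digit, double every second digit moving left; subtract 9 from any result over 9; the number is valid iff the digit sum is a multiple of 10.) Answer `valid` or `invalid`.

invalid

From the right, keep odd positions and double even positions (subtract 9 from any doubled value over 9):
  doubled (positions 2,4,...): 9 8 6 8 6 9 3 → sum 49
  kept (positions 1,3,...): 2 7 6 4 1 7 5 7 → sum 39
Total = 88.
88 mod 10 = 8, so the number is invalid.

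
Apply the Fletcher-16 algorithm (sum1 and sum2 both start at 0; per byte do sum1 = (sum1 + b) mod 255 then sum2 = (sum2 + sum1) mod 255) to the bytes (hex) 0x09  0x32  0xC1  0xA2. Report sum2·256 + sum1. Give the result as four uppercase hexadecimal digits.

E09F

Running sums (mod 255):
  after byte 0 (0x09): sum1=9, sum2=9
  after byte 1 (0x32): sum1=59, sum2=68
  after byte 2 (0xC1): sum1=252, sum2=65
  after byte 3 (0xA2): sum1=159, sum2=224
Checksum = sum2·256 + sum1 = 224·256 + 159 = 57503 = 0xE09F.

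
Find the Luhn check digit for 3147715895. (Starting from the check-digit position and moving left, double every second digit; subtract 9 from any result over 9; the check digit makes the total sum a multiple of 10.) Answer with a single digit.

5

Partial digits right→left: 5 9 8 5 1 7 7 4 1 3
Double every second digit counting from the check-digit position (so the 1st, 3rd, 5th, ... of the partial from the right).
  doubled (with −9 where >9): 1 7 2 5 2 → sum 17
  kept as-is: 9 5 7 4 3 → sum 28
Total = 17 + 28 = 45.
Check digit = (10 − (45 mod 10)) mod 10 = 5.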